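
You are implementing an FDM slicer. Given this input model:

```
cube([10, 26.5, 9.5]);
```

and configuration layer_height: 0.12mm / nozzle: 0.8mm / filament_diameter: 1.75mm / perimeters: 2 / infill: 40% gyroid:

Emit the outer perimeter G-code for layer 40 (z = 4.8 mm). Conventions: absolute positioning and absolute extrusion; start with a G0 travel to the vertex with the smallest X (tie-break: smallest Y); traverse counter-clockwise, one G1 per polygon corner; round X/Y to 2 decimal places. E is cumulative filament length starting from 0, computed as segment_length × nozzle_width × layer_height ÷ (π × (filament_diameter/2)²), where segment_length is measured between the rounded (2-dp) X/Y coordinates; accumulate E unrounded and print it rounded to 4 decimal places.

G0 X0.00 Y0.00 Z4.80
G1 X10.00 Y0.00 E0.3991
G1 X10.00 Y26.50 E1.4568
G1 X0.00 Y26.50 E1.8559
G1 X0.00 Y0.00 E2.9136

At z = 4.8 mm: the cube (footprint 10×26.5) is included at this height. The outline is a single polygon with 4 vertices. Extrusion per mm of travel: 0.8 × 0.12 / (π × 0.875²) = 0.039912. Accumulating E over each segment gives final E = 2.9136.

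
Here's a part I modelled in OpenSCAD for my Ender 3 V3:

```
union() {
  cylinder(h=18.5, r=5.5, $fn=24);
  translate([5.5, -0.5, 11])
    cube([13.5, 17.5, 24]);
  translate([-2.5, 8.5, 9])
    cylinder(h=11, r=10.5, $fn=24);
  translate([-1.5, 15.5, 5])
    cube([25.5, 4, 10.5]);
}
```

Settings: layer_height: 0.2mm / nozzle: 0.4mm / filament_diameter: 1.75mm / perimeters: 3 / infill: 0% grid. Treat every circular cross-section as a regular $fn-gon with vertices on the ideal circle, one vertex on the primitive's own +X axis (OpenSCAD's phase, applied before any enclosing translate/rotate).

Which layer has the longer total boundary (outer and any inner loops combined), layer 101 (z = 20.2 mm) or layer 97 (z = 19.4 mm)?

layer 97 (z = 19.4 mm)

Layer 101 (z = 20.2): the cylinder is absent (z outside [0, 18.5]); the cube at (5.5, -0.5) (footprint 13.5×17.5) is included at this height (perimeter 62.00 mm); the cylinder at (-2.5, 8.5) is absent (z outside [9, 20]); the cube at (-1.5, 15.5) is absent (z outside [5, 15.5]); Merging all regions: only the 13.5×17.5 cube at (5.5, -0.5) is present, so the union is just that shape — boundary = 62.00 mm. So its perimeter = 62.00 mm. Layer 97 (z = 19.4): the cylinder is absent (z outside [0, 18.5]); the 13.5×17.5 cube at (5.5, -0.5) contributes its full rectangle (perimeter 62.00 mm); the cylinder at (-2.5, 8.5): section is a regular 24-gon, circumradius r=10.5 (perimeter = 2·24·10.500·sin(180°/24) = 65.79 mm); the cube at (-1.5, 15.5) is not intersected at this z (z outside [5, 15.5]); Merging all regions: the regions partially overlap (shared area 22.37 mm²), so the edge portions inside another operand are dropped and the merged outline is re-measured after clipping — boundary = 99.88 mm. So its perimeter = 99.88 mm. Layer 97 is larger (99.88 vs 62.00 mm).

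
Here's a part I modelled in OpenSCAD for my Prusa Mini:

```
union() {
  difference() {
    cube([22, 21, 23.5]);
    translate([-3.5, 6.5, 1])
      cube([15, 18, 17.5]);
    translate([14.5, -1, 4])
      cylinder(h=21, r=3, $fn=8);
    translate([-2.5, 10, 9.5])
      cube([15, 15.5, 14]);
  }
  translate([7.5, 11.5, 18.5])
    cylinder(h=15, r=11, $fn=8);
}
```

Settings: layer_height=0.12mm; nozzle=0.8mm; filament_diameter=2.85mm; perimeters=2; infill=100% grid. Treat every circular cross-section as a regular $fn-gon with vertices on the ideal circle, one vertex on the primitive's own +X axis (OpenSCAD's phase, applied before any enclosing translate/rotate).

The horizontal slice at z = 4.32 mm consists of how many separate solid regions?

1

At z = 4.32 mm: the cube (footprint 22×21) is included at this height; the 15×18 cube at (-3.5, 6.5) contributes its full rectangle; the r=3 cylinder at (14.5, -1) gives a regular 8-gon of circumradius 3 (constant along its height); the cube at (-2.5, 10) is absent (z outside [9.5, 23.5]); Subtracting the remaining from the first: starting from the 22×21 cube, the 15×18 cube at (-3.5, 6.5) partially overlaps it — only the 166.75 mm² overlap (of its 270.00 mm²) is removed, clipping the outline; the r=3 cylinder at (14.5, -1) partially overlaps it — only the 7.14 mm² overlap (of its 25.46 mm²) is removed, clipping the outline — 1 connected region; the cylinder at (7.5, 11.5) does not reach this height (z outside [18.5, 33.5]); Merging all regions: only the result so far is present, so the union is just that shape — 1 connected region. The result has 1 disconnected region.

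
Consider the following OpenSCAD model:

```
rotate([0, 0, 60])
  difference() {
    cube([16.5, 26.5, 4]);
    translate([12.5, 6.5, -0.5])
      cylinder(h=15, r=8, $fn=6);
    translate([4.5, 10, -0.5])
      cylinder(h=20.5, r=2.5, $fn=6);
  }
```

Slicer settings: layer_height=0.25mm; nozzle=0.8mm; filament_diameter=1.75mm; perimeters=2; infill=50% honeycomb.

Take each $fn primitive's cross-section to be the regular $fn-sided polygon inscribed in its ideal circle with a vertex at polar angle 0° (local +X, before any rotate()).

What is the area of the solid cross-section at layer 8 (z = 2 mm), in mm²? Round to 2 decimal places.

At z = 2 mm: the 16.5×26.5 cube contributes its full rectangle (area 437.25 mm²); the r=8 cylinder at (12.5, 6.5) contributes a regular 6-gon of circumradius 8 (area = (6/2)·8.000²·sin(360°/6) = 166.28 mm²); the r=2.5 cylinder at (4.5, 10) contributes a regular 6-gon of circumradius 2.5 (area = (6/2)·2.500²·sin(360°/6) = 16.24 mm²); Taking the first minus the rest: starting from the 16.5×26.5 cube (437.25 mm²), the r=8 cylinder at (12.5, 6.5) partially overlaps it — only the 135.09 mm² overlap (of its 166.28 mm²) is removed, clipping the outline; the r=2.5 cylinder at (4.5, 10) partially overlaps it — only the 15.10 mm² overlap (of its 16.24 mm²) is removed, clipping the outline — area = 287.06 mm²; (rotated 60° about Z; rotation is an isometry so areas/perimeters/island counts are preserved). Overall, the cross-section is a single solid region. Net area = 287.06 mm².

287.06 mm²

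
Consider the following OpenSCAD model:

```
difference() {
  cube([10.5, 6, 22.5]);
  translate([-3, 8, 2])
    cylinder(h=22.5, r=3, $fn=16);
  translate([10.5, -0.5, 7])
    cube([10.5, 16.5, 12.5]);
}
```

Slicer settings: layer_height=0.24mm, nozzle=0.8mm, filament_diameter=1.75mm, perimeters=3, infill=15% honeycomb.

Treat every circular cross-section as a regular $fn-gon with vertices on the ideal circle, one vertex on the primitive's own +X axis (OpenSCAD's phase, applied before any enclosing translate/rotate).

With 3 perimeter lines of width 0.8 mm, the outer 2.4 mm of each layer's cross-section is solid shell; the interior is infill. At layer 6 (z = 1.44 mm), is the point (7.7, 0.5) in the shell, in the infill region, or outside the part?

At z = 1.44 mm: the cube is present — its section is the full 10.5×6 rectangle; the cylinder at (-3, 8) is absent (z outside [2, 24.5]); the cube at (10.5, -0.5) is absent (z outside [7, 19.5]); Subtracting the remaining from the first: none of the subtracted shapes is present at this height, so the 10.5×6 cube is unchanged — 1 connected region. Overall, the cross-section is a single solid region. The nearest boundary edge runs (0.00, 0.00)→(10.50, 0.00); distance from the point to it = 0.50 mm. The point is inside the cross-section, 0.50 mm from the nearest boundary — within the 2.4 mm shell band (3 × 0.8).

shell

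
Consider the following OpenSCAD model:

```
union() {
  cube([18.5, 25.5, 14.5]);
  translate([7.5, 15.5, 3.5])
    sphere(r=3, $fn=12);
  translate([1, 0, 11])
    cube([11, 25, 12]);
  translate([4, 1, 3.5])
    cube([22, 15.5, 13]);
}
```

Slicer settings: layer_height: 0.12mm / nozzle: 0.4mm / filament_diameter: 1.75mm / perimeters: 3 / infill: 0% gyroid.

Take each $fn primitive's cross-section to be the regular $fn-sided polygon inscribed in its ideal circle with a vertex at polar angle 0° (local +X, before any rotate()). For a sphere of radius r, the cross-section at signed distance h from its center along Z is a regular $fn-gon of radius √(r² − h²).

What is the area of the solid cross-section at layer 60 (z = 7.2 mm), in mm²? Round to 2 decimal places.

588.00 mm²

At z = 7.2 mm: the cube is present — its section is the full 18.5×25.5 rectangle (area 471.75 mm²); the sphere at (7.5, 15.5) does not reach this height (|z−center|=3.700 > r=3); the cube at (1, 0) is not intersected at this z (z outside [11, 23]); the 22×15.5 cube at (4, 1) contributes its full rectangle (area 341.00 mm²); Combining (union): the regions partially overlap — summed areas 812.75 mm² minus the doubly-counted overlap 224.75 mm² gives 588.00 mm² — area = 588.00 mm². Overall, the cross-section is a single solid region. Net area = 588.00 mm².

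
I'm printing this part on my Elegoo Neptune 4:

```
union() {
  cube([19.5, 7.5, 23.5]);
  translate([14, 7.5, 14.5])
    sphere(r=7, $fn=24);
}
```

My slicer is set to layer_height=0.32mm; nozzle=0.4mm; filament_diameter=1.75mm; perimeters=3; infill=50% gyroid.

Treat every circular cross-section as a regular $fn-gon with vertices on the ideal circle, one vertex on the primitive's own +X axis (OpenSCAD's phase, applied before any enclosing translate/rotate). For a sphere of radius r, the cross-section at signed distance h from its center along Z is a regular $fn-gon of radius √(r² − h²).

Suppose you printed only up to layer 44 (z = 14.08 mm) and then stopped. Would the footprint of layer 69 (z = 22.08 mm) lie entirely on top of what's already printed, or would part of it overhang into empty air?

Compare the two slices. At z = 14.08: the cube is present — its section is the full 19.5×7.5 rectangle (area 146.25 mm²); the sphere at (14, 7.5): section is a regular 24-gon, circumradius = √(r²−h²) = √(7²−0.42²) = 6.987 (area = (24/2)·6.987²·sin(360°/24) = 151.64 mm²); Merging all regions: the regions partially overlap — summed areas 297.89 mm² minus the doubly-counted overlap 71.63 mm² gives 226.26 mm² — area = 226.26 mm². At z = 22.08: the cube (footprint 19.5×7.5) is included at this height (area 146.25 mm²); the sphere at (14, 7.5) is not intersected at this z (|z−center|=7.580 > r=7); Merging all regions: only the 19.5×7.5 cube is present, so the union is just that shape — area = 146.25 mm². Checking containment: the cross-section at z = 22.08 is a subset of the cross-section at z = 14.08.

entirely on top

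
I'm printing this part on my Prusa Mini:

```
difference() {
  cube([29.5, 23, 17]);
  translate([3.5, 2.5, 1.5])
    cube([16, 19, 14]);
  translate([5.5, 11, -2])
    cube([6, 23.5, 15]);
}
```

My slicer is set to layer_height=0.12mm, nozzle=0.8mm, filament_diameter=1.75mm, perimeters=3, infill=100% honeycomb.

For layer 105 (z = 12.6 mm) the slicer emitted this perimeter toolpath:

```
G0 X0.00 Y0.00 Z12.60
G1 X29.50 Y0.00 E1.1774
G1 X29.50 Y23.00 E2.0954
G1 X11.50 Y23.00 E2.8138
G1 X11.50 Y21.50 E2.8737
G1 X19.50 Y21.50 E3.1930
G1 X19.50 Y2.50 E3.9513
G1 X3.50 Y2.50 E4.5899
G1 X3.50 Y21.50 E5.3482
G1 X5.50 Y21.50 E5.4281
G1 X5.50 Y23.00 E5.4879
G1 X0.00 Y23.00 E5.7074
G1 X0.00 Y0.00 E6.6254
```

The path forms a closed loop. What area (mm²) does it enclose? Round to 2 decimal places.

365.50 mm²

Apply the shoelace formula to the sequence of (X, Y) vertices; enclosed area = 365.50 mm².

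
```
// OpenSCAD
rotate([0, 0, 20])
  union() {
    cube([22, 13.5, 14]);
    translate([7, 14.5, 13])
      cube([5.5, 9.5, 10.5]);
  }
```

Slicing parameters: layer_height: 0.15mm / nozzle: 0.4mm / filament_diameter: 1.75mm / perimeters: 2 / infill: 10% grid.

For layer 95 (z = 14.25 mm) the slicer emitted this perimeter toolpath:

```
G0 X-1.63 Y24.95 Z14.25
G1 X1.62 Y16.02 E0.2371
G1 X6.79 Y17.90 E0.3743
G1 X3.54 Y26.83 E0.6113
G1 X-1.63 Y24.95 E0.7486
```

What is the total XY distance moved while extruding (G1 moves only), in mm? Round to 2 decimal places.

30.01 mm

Sum the Euclidean lengths of each G1 segment: total = 30.01 mm.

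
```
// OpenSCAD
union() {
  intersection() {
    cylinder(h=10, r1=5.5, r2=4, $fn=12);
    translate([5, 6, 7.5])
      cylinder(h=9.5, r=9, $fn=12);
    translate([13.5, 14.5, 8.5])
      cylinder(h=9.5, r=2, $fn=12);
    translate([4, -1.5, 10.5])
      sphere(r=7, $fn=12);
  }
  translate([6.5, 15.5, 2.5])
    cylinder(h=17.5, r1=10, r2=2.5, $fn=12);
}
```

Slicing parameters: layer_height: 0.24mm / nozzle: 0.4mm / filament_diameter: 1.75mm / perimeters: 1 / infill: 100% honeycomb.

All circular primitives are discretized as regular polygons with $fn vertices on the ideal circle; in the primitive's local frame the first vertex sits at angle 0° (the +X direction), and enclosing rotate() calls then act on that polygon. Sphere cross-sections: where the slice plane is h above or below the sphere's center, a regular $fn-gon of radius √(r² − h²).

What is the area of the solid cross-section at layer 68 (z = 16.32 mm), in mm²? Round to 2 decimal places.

At z = 16.32 mm: the cone is not intersected at this z (z outside [0, 10]); the r=9 cylinder at (5, 6) gives a regular 12-gon of circumradius 9 (constant along its height) (area = (12/2)·9.000²·sin(360°/12) = 243.00 mm²); the r=2 cylinder at (13.5, 14.5) contributes a regular 12-gon of circumradius 2 (area = (12/2)·2.000²·sin(360°/12) = 12.00 mm²); the r=7 sphere at (4, -1.5) contributes a regular 12-gon of circumradius √(7²−5.82²) = 3.889 (area = (12/2)·3.889²·sin(360°/12) = 45.38 mm²); After intersecting: at least one operand is absent at this height, so nothing remains; the cone at (6.5, 15.5) (r1=10→r2=2.5) has section circumradius 4.077 here — a regular 12-gon (area = (12/2)·4.077²·sin(360°/12) = 49.87 mm²); Merging all regions: only the cone at (6.5, 15.5) is present, so the union is just that shape — area = 49.87 mm². Overall, the cross-section is a single solid region. Net area = 49.87 mm².

49.87 mm²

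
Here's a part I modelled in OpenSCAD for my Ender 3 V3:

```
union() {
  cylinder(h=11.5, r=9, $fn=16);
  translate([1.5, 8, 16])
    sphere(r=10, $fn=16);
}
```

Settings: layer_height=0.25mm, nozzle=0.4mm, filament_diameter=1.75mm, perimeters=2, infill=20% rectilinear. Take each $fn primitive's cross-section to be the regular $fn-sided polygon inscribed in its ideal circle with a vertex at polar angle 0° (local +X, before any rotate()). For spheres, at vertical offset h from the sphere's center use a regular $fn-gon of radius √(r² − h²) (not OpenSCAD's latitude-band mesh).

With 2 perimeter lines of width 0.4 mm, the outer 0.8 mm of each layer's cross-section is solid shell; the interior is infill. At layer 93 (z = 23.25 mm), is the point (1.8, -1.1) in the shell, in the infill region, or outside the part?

outside

At z = 23.25 mm: the cylinder is absent (z outside [0, 11.5]); the sphere at (1.5, 8): section is a regular 16-gon, circumradius = √(r²−h²) = √(10²−7.25²) = 6.887; Taking the union: only the r=10 sphere at (1.5, 8) is present, so the union is just that shape — 1 connected region. Overall, the cross-section is a single solid region. The nearest boundary edge runs (-1.14, 1.64)→(1.50, 1.11); distance from the point to it = 2.23 mm. The point is not inside any of the regions above, so it lies outside the cross-section (2.23 mm from the nearest boundary).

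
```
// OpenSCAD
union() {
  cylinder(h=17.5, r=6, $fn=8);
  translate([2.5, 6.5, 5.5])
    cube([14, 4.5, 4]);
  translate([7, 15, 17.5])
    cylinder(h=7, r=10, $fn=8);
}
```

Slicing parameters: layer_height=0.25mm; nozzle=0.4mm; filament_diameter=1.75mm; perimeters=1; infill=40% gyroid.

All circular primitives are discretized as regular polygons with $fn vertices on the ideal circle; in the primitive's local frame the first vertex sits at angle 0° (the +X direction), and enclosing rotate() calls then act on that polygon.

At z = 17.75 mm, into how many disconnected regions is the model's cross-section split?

1

At z = 17.75 mm: the cylinder is not intersected at this z (z outside [0, 17.5]); the cube at (2.5, 6.5) is not intersected at this z (z outside [5.5, 9.5]); the r=10 cylinder at (7, 15) contributes a regular 8-gon of circumradius 10; Combining (union): only the r=10 cylinder at (7, 15) is present, so the union is just that shape — 1 connected region. The result has 1 disconnected region.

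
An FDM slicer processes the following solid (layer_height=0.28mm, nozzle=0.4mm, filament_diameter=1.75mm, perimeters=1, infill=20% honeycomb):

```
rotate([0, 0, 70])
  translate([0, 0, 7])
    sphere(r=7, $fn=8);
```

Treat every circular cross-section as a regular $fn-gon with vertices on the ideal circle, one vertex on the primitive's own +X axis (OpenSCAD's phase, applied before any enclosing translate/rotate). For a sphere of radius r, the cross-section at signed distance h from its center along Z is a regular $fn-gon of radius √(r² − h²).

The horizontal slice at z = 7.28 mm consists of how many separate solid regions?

1

At z = 7.28 mm: the r=7 sphere contributes a regular 8-gon of circumradius √(7²−0.28²) = 6.994; (whole slice rotated 70° about Z — lengths, areas and connectivity unchanged). The result has 1 disconnected region.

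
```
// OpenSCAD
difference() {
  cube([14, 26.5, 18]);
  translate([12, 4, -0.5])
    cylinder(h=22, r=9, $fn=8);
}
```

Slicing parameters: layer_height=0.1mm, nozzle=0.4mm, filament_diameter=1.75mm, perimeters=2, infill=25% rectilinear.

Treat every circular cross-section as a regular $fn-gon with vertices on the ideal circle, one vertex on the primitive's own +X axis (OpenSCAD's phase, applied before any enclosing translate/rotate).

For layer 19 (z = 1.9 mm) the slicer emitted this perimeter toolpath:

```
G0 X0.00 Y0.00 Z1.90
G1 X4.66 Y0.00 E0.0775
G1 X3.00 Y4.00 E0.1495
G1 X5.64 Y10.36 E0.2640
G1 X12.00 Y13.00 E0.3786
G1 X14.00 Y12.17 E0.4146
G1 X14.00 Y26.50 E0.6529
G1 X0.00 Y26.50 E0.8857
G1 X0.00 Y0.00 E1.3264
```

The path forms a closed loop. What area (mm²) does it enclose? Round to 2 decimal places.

255.91 mm²

Apply the shoelace formula to the sequence of (X, Y) vertices; enclosed area = 255.91 mm².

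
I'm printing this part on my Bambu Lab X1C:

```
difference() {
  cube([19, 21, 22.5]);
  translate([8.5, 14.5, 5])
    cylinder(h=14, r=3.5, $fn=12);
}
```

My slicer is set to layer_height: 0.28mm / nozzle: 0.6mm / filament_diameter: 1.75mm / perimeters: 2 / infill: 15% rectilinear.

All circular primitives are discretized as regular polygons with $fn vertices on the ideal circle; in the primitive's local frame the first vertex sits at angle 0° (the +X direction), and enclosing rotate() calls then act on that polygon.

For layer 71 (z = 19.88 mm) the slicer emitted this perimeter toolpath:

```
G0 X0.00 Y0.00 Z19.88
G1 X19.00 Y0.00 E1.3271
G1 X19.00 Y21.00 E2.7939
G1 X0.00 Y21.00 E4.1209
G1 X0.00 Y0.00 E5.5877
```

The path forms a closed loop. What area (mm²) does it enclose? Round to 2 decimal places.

399.00 mm²

Apply the shoelace formula to the sequence of (X, Y) vertices; enclosed area = 399.00 mm².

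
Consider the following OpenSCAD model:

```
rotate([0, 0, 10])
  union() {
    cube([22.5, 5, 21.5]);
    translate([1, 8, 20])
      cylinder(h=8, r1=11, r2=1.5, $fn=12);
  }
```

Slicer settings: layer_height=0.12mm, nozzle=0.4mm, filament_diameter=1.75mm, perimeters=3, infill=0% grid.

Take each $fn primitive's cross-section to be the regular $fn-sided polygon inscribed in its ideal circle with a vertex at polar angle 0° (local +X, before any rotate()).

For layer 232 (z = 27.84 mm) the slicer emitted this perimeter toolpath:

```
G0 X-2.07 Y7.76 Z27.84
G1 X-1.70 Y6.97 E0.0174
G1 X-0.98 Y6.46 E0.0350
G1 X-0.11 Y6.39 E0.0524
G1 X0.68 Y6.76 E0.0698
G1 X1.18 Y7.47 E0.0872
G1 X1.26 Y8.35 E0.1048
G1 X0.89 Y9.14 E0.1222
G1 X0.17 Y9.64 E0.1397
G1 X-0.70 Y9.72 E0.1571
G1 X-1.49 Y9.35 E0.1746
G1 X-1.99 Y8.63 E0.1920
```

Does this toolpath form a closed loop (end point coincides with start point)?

no

Start point (G0): (-2.07, 7.76). End point (last G1): the path does not return to the start — open.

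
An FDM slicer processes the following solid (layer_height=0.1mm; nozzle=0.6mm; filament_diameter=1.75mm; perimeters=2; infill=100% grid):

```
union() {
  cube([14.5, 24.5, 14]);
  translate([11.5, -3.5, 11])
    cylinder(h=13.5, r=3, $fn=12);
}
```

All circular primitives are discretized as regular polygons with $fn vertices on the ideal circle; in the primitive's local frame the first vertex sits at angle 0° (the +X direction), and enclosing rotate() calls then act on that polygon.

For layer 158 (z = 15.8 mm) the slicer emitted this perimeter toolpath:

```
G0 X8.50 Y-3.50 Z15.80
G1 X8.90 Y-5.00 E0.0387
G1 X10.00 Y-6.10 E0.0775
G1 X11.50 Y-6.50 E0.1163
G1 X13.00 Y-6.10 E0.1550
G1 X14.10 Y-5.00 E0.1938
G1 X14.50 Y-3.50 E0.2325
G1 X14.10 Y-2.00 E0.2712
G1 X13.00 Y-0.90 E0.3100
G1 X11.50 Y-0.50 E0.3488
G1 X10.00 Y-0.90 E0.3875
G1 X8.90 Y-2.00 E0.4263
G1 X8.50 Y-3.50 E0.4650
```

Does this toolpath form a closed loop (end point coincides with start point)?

yes

Start point (G0): (8.50, -3.50). End point (last G1): the path returns to the start — closed.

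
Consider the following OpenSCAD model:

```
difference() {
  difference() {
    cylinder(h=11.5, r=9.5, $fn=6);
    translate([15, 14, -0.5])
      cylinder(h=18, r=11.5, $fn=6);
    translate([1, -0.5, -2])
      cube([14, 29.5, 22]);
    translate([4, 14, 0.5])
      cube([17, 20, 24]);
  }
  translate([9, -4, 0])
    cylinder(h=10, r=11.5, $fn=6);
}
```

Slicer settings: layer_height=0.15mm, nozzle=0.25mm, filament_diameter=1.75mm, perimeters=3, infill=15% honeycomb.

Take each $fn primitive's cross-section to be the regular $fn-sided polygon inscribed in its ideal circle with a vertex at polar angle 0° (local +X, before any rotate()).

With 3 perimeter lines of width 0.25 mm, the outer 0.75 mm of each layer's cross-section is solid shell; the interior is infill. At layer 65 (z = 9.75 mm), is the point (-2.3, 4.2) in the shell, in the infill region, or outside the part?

At z = 9.75 mm: the r=9.5 cylinder gives a regular 6-gon of circumradius 9.5 (constant along its height); the r=11.5 cylinder at (15, 14) gives a regular 6-gon of circumradius 11.5 (constant along its height); the cube at (1, -0.5) (footprint 14×29.5) is included at this height; the cube at (4, 14) (footprint 17×20) is included at this height; Taking the first minus the rest: starting from the r=9.5 cylinder, the r=11.5 cylinder at (15, 14) misses the remaining region (no effect); the 14×29.5 cube at (1, -0.5) partially overlaps it — only the 54.57 mm² overlap (of its 413.00 mm²) is removed, clipping the outline; the 17×20 cube at (4, 14) misses the remaining region (no effect) — 1 connected region; the cylinder at (9, -4): section is a regular 6-gon, circumradius r=11.5; After the difference (first − rest): starting from the result so far, the r=11.5 cylinder at (9, -4) partially overlaps it — only the 66.46 mm² overlap (of its 343.60 mm²) is removed, clipping the outline — 1 connected region. Overall, the cross-section is a single solid region. The nearest boundary edge runs (1.00, 8.23)→(1.00, 2.06); distance from the point to it = 3.30 mm. The point is inside the cross-section and 3.30 mm from the nearest boundary — more than the 0.75 mm shell width (3 × 0.25), so it's in the infill interior.

infill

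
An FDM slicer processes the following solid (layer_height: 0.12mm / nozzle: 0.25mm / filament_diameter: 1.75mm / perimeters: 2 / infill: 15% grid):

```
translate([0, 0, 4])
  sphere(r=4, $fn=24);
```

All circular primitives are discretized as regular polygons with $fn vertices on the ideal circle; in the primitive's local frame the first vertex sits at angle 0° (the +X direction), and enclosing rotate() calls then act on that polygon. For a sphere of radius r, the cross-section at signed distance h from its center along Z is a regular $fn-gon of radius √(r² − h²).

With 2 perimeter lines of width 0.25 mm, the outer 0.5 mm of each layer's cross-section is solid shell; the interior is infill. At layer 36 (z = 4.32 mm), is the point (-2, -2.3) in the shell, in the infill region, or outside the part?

At z = 4.32 mm: the r=4 sphere contributes a regular 24-gon of circumradius √(4²−0.32²) = 3.987. Overall, the cross-section is a single solid region. The nearest boundary edge runs (-2.82, -2.82)→(-1.99, -3.45); distance from the point to it = 0.91 mm. The point is inside the cross-section and 0.91 mm from the nearest boundary — more than the 0.5 mm shell width (2 × 0.25), so it's in the infill interior.

infill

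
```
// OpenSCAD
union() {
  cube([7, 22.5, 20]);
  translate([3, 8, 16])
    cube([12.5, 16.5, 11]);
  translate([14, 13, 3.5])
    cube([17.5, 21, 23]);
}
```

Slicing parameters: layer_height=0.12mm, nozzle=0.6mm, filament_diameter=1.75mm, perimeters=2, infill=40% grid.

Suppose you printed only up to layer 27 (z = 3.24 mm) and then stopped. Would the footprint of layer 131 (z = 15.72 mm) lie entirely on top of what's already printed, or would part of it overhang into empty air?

part overhangs

Compare the two slices. At z = 3.24: the cube (footprint 7×22.5) is included at this height (area 157.50 mm²); the cube at (3, 8) is absent (z outside [16, 27]); the cube at (14, 13) is not intersected at this z (z outside [3.5, 26.5]); Taking the union: only the 7×22.5 cube is present, so the union is just that shape — area = 157.50 mm². At z = 15.72: the cube (footprint 7×22.5) is included at this height (area 157.50 mm²); the cube at (3, 8) does not reach this height (z outside [16, 27]); the cube at (14, 13) (footprint 17.5×21) is included at this height (area 367.50 mm²); Taking the union: the 2 present regions are separate (no shared area or edge), so areas and boundary lengths simply add and each stays a separate island — area = 525.00 mm². Checking containment: at z = 15.72 the cross-section extends beyond the z = 3.24 cross-section by about 367.50 mm².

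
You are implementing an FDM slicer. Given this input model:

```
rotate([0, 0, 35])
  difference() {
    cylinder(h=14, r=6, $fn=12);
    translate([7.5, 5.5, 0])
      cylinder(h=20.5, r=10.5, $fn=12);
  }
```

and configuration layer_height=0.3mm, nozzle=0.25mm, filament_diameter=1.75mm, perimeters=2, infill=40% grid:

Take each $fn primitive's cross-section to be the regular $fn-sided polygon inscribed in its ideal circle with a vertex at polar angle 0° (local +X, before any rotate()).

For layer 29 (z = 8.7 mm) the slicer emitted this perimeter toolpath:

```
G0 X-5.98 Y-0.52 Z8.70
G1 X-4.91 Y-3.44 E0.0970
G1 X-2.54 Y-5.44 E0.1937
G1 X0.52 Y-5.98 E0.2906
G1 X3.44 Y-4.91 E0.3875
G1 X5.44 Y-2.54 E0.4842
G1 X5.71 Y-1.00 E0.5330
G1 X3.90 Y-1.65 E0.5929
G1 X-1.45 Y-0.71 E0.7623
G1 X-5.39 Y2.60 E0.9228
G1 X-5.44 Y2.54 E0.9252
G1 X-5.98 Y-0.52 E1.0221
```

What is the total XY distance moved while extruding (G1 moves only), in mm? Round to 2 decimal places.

32.78 mm

Sum the Euclidean lengths of each G1 segment: total = 32.78 mm.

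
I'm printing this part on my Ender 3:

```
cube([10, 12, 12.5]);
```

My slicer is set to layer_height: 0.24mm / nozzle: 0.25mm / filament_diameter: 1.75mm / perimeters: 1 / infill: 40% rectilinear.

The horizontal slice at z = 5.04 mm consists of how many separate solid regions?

At z = 5.04 mm: the 10×12 cube contributes its full rectangle. The result has 1 disconnected region.

1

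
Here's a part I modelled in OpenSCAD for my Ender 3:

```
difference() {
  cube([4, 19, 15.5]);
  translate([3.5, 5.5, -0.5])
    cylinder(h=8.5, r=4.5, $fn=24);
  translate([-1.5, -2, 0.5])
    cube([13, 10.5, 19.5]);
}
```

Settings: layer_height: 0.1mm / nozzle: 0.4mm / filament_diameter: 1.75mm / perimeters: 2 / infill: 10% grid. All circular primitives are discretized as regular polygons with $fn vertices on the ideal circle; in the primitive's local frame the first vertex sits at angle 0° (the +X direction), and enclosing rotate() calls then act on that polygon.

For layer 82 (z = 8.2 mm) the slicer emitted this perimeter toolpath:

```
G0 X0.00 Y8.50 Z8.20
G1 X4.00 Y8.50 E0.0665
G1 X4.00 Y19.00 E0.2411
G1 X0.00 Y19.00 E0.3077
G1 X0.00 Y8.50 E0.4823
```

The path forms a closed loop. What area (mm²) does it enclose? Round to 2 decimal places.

Apply the shoelace formula to the sequence of (X, Y) vertices; enclosed area = 42.00 mm².

42.00 mm²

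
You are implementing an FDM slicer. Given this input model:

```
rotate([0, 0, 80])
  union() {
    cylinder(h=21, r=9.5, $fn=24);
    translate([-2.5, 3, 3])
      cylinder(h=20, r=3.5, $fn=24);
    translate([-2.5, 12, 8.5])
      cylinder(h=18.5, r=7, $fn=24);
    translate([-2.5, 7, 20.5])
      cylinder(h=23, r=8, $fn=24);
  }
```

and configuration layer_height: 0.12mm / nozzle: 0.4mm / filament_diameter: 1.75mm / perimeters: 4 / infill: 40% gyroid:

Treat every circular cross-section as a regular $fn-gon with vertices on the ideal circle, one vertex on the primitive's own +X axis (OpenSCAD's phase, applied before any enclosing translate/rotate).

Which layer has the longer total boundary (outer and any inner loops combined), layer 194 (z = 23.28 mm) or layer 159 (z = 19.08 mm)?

layer 159 (z = 19.08 mm)

Layer 194 (z = 23.28): the cylinder is absent (z outside [0, 21]); the cylinder at (-2.5, 3) does not reach this height (z outside [3, 23]); the cylinder at (-2.5, 12): section is a regular 24-gon, circumradius r=7 (perimeter = 2·24·7.000·sin(180°/24) = 43.86 mm); the cylinder at (-2.5, 7): section is a regular 24-gon, circumradius r=8 (perimeter = 2·24·8.000·sin(180°/24) = 50.12 mm); Merging all regions: the regions partially overlap (shared area 100.77 mm²), so the edge portions inside another operand are dropped and the merged outline is re-measured after clipping — boundary = 57.39 mm; (whole slice rotated 80° about Z — lengths, areas and connectivity unchanged). So its perimeter = 57.39 mm. Layer 159 (z = 19.08): the cylinder: section is a regular 24-gon, circumradius r=9.5 (perimeter = 2·24·9.500·sin(180°/24) = 59.52 mm); the r=3.5 cylinder at (-2.5, 3) gives a regular 24-gon of circumradius 3.5 (constant along its height) (perimeter = 2·24·3.500·sin(180°/24) = 21.93 mm); the r=7 cylinder at (-2.5, 12) gives a regular 24-gon of circumradius 7 (constant along its height) (perimeter = 2·24·7.000·sin(180°/24) = 43.86 mm); the cylinder at (-2.5, 7) is not intersected at this z (z outside [20.5, 43.5]); Merging all regions: the regions partially overlap (shared area 68.56 mm²), so the edge portions inside another operand are dropped and the merged outline is re-measured after clipping — boundary = 79.79 mm; (whole slice rotated 80° about Z — lengths, areas and connectivity unchanged). So its perimeter = 79.79 mm. Layer 159 is larger (79.79 vs 57.39 mm).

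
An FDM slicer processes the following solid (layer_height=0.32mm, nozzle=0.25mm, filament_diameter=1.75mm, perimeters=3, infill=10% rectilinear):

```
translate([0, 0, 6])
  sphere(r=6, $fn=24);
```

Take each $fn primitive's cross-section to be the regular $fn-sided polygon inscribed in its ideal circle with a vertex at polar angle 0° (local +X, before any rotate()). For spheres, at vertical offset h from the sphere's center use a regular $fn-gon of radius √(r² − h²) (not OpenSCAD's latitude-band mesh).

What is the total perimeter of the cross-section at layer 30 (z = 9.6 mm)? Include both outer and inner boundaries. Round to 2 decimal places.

At z = 9.6 mm: the sphere: section is a regular 24-gon, circumradius = √(r²−h²) = √(6²−3.6²) = 4.800 (perimeter = 2·24·4.800·sin(180°/24) = 30.07 mm). Overall, the cross-section is a single solid region. Total boundary length (outer) = 30.07 mm.

30.07 mm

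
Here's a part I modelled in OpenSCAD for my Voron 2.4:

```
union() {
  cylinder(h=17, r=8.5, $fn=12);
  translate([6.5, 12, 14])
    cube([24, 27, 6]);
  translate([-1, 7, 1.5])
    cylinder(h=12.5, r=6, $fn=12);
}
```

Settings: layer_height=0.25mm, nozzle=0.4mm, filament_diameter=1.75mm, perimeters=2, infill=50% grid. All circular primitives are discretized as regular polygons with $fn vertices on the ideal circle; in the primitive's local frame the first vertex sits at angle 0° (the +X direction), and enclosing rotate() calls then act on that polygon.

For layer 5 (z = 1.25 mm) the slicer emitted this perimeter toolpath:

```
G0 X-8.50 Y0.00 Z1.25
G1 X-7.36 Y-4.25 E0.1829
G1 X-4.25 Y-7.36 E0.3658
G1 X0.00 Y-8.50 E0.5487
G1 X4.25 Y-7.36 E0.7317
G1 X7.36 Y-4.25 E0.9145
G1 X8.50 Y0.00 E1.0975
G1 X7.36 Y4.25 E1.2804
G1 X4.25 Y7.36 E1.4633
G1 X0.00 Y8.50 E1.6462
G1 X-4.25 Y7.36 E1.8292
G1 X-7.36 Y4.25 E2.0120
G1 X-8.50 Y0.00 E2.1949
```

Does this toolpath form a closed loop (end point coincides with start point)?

Start point (G0): (-8.50, 0.00). End point (last G1): the path returns to the start — closed.

yes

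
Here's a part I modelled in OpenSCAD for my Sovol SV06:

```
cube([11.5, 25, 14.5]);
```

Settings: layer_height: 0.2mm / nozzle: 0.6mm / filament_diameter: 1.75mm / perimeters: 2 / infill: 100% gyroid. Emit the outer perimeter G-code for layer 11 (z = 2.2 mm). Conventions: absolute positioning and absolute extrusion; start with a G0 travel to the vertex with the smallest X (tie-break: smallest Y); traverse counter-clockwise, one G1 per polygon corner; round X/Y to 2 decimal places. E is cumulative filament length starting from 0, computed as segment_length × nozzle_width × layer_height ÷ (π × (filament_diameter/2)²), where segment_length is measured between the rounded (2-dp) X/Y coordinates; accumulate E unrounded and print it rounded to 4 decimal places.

G0 X0.00 Y0.00 Z2.20
G1 X11.50 Y0.00 E0.5737
G1 X11.50 Y25.00 E1.8210
G1 X0.00 Y25.00 E2.3947
G1 X0.00 Y0.00 E3.6420

At z = 2.2 mm: the cube (footprint 11.5×25) is included at this height. The outline is a single polygon with 4 vertices. Extrusion per mm of travel: 0.6 × 0.2 / (π × 0.875²) = 0.049890. Accumulating E over each segment gives final E = 3.6420.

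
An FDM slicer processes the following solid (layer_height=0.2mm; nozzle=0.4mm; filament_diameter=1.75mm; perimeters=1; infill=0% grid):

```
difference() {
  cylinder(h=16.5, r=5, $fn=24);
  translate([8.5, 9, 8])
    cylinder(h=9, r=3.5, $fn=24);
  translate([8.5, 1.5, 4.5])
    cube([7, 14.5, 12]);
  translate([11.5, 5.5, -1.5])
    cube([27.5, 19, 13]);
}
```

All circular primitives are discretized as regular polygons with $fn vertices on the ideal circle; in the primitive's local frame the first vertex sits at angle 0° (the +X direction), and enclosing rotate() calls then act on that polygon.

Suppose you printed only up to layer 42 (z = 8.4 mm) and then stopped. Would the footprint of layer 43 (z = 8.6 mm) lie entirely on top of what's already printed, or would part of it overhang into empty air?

entirely on top

Compare the two slices. At z = 8.4: the r=5 cylinder gives a regular 24-gon of circumradius 5 (constant along its height) (area = (24/2)·5.000²·sin(360°/24) = 77.65 mm²); the cylinder at (8.5, 9): section is a regular 24-gon, circumradius r=3.5 (area = (24/2)·3.500²·sin(360°/24) = 38.05 mm²); the cube at (8.5, 1.5) is present — its section is the full 7×14.5 rectangle (area 101.50 mm²); the cube at (11.5, 5.5) is present — its section is the full 27.5×19 rectangle (area 522.50 mm²); Subtracting the remaining from the first: starting from the r=5 cylinder (77.65 mm²), the r=3.5 cylinder at (8.5, 9) misses the remaining region (no effect); the 7×14.5 cube at (8.5, 1.5) misses the remaining region (no effect); the 27.5×19 cube at (11.5, 5.5) misses the remaining region (no effect) — area = 77.65 mm². At z = 8.6: the r=5 cylinder gives a regular 24-gon of circumradius 5 (constant along its height) (area = (24/2)·5.000²·sin(360°/24) = 77.65 mm²); the cylinder at (8.5, 9): section is a regular 24-gon, circumradius r=3.5 (area = (24/2)·3.500²·sin(360°/24) = 38.05 mm²); the cube at (8.5, 1.5) (footprint 7×14.5) is included at this height (area 101.50 mm²); the cube at (11.5, 5.5) (footprint 27.5×19) is included at this height (area 522.50 mm²); Subtracting the remaining from the first: starting from the r=5 cylinder (77.65 mm²), the r=3.5 cylinder at (8.5, 9) misses the remaining region (no effect); the 7×14.5 cube at (8.5, 1.5) misses the remaining region (no effect); the 27.5×19 cube at (11.5, 5.5) misses the remaining region (no effect) — area = 77.65 mm². Checking containment: the cross-section at z = 8.6 is a subset of the cross-section at z = 8.4.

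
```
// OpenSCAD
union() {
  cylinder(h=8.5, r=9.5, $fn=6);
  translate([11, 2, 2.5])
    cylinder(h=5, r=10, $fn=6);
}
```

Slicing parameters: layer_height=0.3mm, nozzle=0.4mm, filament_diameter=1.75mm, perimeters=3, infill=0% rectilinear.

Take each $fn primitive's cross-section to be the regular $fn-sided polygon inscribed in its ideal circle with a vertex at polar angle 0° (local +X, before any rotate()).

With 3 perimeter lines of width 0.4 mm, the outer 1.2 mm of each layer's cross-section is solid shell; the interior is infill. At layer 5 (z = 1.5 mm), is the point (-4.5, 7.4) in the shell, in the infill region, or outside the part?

shell

At z = 1.5 mm: the r=9.5 cylinder contributes a regular 6-gon of circumradius 9.5; the cylinder at (11, 2) is absent (z outside [2.5, 7.5]); Taking the union: only the r=9.5 cylinder is present, so the union is just that shape — 1 connected region. Overall, the cross-section is a single solid region. The nearest boundary edge runs (-4.75, 8.23)→(-9.50, 0.00); distance from the point to it = 0.63 mm. The point is inside the cross-section, 0.63 mm from the nearest boundary — within the 1.2 mm shell band (3 × 0.4).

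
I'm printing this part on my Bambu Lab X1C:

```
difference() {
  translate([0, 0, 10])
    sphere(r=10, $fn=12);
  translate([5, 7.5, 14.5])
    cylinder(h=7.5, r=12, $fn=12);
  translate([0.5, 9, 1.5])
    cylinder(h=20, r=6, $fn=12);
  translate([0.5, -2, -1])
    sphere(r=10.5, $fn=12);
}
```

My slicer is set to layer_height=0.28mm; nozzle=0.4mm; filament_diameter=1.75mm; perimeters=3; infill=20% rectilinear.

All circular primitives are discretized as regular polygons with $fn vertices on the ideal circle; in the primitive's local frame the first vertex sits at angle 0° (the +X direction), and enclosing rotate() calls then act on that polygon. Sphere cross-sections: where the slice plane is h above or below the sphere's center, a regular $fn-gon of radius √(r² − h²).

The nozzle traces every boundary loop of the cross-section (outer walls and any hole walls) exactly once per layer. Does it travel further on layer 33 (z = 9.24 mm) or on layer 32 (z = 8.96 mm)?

Layer 33 (z = 9.24): the sphere: section is a regular 12-gon, circumradius = √(r²−h²) = √(10²−0.76²) = 9.971 (perimeter = 2·12·9.971·sin(180°/12) = 61.94 mm); the cylinder at (5, 7.5) does not reach this height (z outside [14.5, 22]); the r=6 cylinder at (0.5, 9) contributes a regular 12-gon of circumradius 6 (perimeter = 2·12·6.000·sin(180°/12) = 37.27 mm); the sphere at (0.5, -2): section is a regular 12-gon, circumradius = √(r²−h²) = √(10.5²−10.24²) = 2.322 (perimeter = 2·12·2.322·sin(180°/12) = 14.42 mm); Taking the first minus the rest: starting from the r=10 sphere, the r=6 cylinder at (0.5, 9) partially overlaps it — only the 55.46 mm² overlap (of its 108.00 mm²) is removed, clipping the outline; the r=10.5 sphere at (0.5, -2) lies wholly inside it (removes its full 16.18 mm² and its 14.42 mm outline becomes a hole wall) — boundary (outer + 1 inner loop) = 80.38 mm. So its perimeter = 80.38 mm. Layer 32 (z = 8.96): the r=10 sphere contributes a regular 12-gon of circumradius √(10²−1.04²) = 9.946 (perimeter = 2·12·9.946·sin(180°/12) = 61.78 mm); the cylinder at (5, 7.5) does not reach this height (z outside [14.5, 22]); the r=6 cylinder at (0.5, 9) gives a regular 12-gon of circumradius 6 (constant along its height) (perimeter = 2·12·6.000·sin(180°/12) = 37.27 mm); the r=10.5 sphere at (0.5, -2) contributes a regular 12-gon of circumradius √(10.5²−9.96²) = 3.324 (perimeter = 2·12·3.324·sin(180°/12) = 20.65 mm); After the difference (first − rest): starting from the r=10 sphere, the r=6 cylinder at (0.5, 9) partially overlaps it — only the 55.16 mm² overlap (of its 108.00 mm²) is removed, clipping the outline; the r=10.5 sphere at (0.5, -2) lies wholly inside it (removes its full 33.15 mm² and its 20.65 mm outline becomes a hole wall) — boundary (outer + 1 inner loop) = 86.40 mm. So its perimeter = 86.40 mm. Layer 32 is larger (86.40 vs 80.38 mm).

layer 32 (z = 8.96 mm)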